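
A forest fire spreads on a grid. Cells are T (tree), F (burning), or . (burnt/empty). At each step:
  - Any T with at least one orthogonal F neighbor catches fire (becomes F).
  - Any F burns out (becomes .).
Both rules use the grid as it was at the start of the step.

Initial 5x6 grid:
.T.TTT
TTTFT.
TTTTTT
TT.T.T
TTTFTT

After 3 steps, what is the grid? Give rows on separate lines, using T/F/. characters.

Step 1: 7 trees catch fire, 2 burn out
  .T.FTT
  TTF.F.
  TTTFTT
  TT.F.T
  TTF.FT
Step 2: 6 trees catch fire, 7 burn out
  .T..FT
  TF....
  TTF.FT
  TT...T
  TF...F
Step 3: 8 trees catch fire, 6 burn out
  .F...F
  F.....
  TF...F
  TF...F
  F.....

.F...F
F.....
TF...F
TF...F
F.....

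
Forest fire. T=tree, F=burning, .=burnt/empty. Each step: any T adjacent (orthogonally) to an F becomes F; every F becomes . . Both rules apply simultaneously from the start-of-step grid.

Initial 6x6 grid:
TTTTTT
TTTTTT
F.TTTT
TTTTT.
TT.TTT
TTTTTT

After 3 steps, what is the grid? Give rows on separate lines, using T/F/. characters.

Step 1: 2 trees catch fire, 1 burn out
  TTTTTT
  FTTTTT
  ..TTTT
  FTTTT.
  TT.TTT
  TTTTTT
Step 2: 4 trees catch fire, 2 burn out
  FTTTTT
  .FTTTT
  ..TTTT
  .FTTT.
  FT.TTT
  TTTTTT
Step 3: 5 trees catch fire, 4 burn out
  .FTTTT
  ..FTTT
  ..TTTT
  ..FTT.
  .F.TTT
  FTTTTT

.FTTTT
..FTTT
..TTTT
..FTT.
.F.TTT
FTTTTT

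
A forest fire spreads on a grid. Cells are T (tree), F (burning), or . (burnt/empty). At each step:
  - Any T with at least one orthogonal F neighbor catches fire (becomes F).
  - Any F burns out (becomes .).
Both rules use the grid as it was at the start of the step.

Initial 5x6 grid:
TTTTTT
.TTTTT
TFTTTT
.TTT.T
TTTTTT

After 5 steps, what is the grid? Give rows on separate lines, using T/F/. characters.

Step 1: 4 trees catch fire, 1 burn out
  TTTTTT
  .FTTTT
  F.FTTT
  .FTT.T
  TTTTTT
Step 2: 5 trees catch fire, 4 burn out
  TFTTTT
  ..FTTT
  ...FTT
  ..FT.T
  TFTTTT
Step 3: 7 trees catch fire, 5 burn out
  F.FTTT
  ...FTT
  ....FT
  ...F.T
  F.FTTT
Step 4: 4 trees catch fire, 7 burn out
  ...FTT
  ....FT
  .....F
  .....T
  ...FTT
Step 5: 4 trees catch fire, 4 burn out
  ....FT
  .....F
  ......
  .....F
  ....FT

....FT
.....F
......
.....F
....FT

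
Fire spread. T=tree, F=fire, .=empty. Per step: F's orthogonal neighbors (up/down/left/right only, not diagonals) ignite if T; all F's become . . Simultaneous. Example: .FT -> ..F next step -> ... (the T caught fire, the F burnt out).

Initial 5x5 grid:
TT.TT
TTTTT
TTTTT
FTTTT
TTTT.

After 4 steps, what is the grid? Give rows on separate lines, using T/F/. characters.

Step 1: 3 trees catch fire, 1 burn out
  TT.TT
  TTTTT
  FTTTT
  .FTTT
  FTTT.
Step 2: 4 trees catch fire, 3 burn out
  TT.TT
  FTTTT
  .FTTT
  ..FTT
  .FTT.
Step 3: 5 trees catch fire, 4 burn out
  FT.TT
  .FTTT
  ..FTT
  ...FT
  ..FT.
Step 4: 5 trees catch fire, 5 burn out
  .F.TT
  ..FTT
  ...FT
  ....F
  ...F.

.F.TT
..FTT
...FT
....F
...F.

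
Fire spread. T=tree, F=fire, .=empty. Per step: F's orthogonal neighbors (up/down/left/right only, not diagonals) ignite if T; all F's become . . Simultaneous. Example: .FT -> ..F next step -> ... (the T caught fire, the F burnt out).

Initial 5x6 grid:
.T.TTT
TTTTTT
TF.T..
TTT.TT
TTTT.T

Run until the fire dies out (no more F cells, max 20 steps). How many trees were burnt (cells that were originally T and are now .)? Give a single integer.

Step 1: +3 fires, +1 burnt (F count now 3)
Step 2: +6 fires, +3 burnt (F count now 6)
Step 3: +3 fires, +6 burnt (F count now 3)
Step 4: +4 fires, +3 burnt (F count now 4)
Step 5: +2 fires, +4 burnt (F count now 2)
Step 6: +1 fires, +2 burnt (F count now 1)
Step 7: +0 fires, +1 burnt (F count now 0)
Fire out after step 7
Initially T: 22, now '.': 27
Total burnt (originally-T cells now '.'): 19

Answer: 19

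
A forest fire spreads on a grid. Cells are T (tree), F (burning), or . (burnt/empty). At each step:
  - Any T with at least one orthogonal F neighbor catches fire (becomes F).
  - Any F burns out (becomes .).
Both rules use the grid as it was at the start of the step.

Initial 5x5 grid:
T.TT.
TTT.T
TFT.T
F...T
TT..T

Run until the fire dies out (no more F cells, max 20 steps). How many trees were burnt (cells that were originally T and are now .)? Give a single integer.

Answer: 10

Derivation:
Step 1: +4 fires, +2 burnt (F count now 4)
Step 2: +3 fires, +4 burnt (F count now 3)
Step 3: +2 fires, +3 burnt (F count now 2)
Step 4: +1 fires, +2 burnt (F count now 1)
Step 5: +0 fires, +1 burnt (F count now 0)
Fire out after step 5
Initially T: 14, now '.': 21
Total burnt (originally-T cells now '.'): 10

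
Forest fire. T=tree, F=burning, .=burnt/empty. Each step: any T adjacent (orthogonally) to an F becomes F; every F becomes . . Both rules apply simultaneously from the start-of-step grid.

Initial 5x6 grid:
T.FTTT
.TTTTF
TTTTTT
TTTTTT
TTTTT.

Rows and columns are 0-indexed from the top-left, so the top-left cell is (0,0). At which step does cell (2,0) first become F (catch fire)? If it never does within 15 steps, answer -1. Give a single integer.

Step 1: cell (2,0)='T' (+5 fires, +2 burnt)
Step 2: cell (2,0)='T' (+6 fires, +5 burnt)
Step 3: cell (2,0)='T' (+4 fires, +6 burnt)
Step 4: cell (2,0)='F' (+5 fires, +4 burnt)
  -> target ignites at step 4
Step 5: cell (2,0)='.' (+3 fires, +5 burnt)
Step 6: cell (2,0)='.' (+1 fires, +3 burnt)
Step 7: cell (2,0)='.' (+0 fires, +1 burnt)
  fire out at step 7

4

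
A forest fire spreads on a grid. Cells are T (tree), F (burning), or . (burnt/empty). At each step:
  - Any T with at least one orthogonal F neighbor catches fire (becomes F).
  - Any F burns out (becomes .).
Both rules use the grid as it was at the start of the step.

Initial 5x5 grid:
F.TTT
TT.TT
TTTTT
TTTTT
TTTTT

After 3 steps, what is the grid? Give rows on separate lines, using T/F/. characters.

Step 1: 1 trees catch fire, 1 burn out
  ..TTT
  FT.TT
  TTTTT
  TTTTT
  TTTTT
Step 2: 2 trees catch fire, 1 burn out
  ..TTT
  .F.TT
  FTTTT
  TTTTT
  TTTTT
Step 3: 2 trees catch fire, 2 burn out
  ..TTT
  ...TT
  .FTTT
  FTTTT
  TTTTT

..TTT
...TT
.FTTT
FTTTT
TTTTT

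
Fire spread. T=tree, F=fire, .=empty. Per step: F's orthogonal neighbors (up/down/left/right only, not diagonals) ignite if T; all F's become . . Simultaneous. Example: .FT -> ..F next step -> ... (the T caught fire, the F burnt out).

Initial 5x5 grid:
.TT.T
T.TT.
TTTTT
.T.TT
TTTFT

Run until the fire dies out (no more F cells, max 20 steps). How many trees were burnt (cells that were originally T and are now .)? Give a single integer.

Step 1: +3 fires, +1 burnt (F count now 3)
Step 2: +3 fires, +3 burnt (F count now 3)
Step 3: +5 fires, +3 burnt (F count now 5)
Step 4: +2 fires, +5 burnt (F count now 2)
Step 5: +2 fires, +2 burnt (F count now 2)
Step 6: +2 fires, +2 burnt (F count now 2)
Step 7: +0 fires, +2 burnt (F count now 0)
Fire out after step 7
Initially T: 18, now '.': 24
Total burnt (originally-T cells now '.'): 17

Answer: 17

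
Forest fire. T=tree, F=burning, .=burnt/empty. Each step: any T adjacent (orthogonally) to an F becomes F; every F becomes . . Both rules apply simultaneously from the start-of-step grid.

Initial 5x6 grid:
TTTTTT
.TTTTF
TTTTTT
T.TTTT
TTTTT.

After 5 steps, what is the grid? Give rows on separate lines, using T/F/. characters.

Step 1: 3 trees catch fire, 1 burn out
  TTTTTF
  .TTTF.
  TTTTTF
  T.TTTT
  TTTTT.
Step 2: 4 trees catch fire, 3 burn out
  TTTTF.
  .TTF..
  TTTTF.
  T.TTTF
  TTTTT.
Step 3: 4 trees catch fire, 4 burn out
  TTTF..
  .TF...
  TTTF..
  T.TTF.
  TTTTT.
Step 4: 5 trees catch fire, 4 burn out
  TTF...
  .F....
  TTF...
  T.TF..
  TTTTF.
Step 5: 4 trees catch fire, 5 burn out
  TF....
  ......
  TF....
  T.F...
  TTTF..

TF....
......
TF....
T.F...
TTTF..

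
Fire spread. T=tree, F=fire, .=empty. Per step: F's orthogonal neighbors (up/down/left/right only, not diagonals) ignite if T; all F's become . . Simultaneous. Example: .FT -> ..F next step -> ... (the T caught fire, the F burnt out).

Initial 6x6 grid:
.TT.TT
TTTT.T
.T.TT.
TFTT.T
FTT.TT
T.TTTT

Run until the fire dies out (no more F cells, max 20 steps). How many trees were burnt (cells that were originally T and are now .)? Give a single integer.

Answer: 22

Derivation:
Step 1: +5 fires, +2 burnt (F count now 5)
Step 2: +3 fires, +5 burnt (F count now 3)
Step 3: +5 fires, +3 burnt (F count now 5)
Step 4: +4 fires, +5 burnt (F count now 4)
Step 5: +1 fires, +4 burnt (F count now 1)
Step 6: +2 fires, +1 burnt (F count now 2)
Step 7: +1 fires, +2 burnt (F count now 1)
Step 8: +1 fires, +1 burnt (F count now 1)
Step 9: +0 fires, +1 burnt (F count now 0)
Fire out after step 9
Initially T: 25, now '.': 33
Total burnt (originally-T cells now '.'): 22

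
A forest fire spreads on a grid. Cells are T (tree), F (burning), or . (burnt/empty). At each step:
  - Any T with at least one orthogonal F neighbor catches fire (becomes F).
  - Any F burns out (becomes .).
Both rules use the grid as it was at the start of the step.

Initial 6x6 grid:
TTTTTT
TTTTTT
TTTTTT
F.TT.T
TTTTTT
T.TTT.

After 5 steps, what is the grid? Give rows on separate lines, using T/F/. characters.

Step 1: 2 trees catch fire, 1 burn out
  TTTTTT
  TTTTTT
  FTTTTT
  ..TT.T
  FTTTTT
  T.TTT.
Step 2: 4 trees catch fire, 2 burn out
  TTTTTT
  FTTTTT
  .FTTTT
  ..TT.T
  .FTTTT
  F.TTT.
Step 3: 4 trees catch fire, 4 burn out
  FTTTTT
  .FTTTT
  ..FTTT
  ..TT.T
  ..FTTT
  ..TTT.
Step 4: 6 trees catch fire, 4 burn out
  .FTTTT
  ..FTTT
  ...FTT
  ..FT.T
  ...FTT
  ..FTT.
Step 5: 6 trees catch fire, 6 burn out
  ..FTTT
  ...FTT
  ....FT
  ...F.T
  ....FT
  ...FT.

..FTTT
...FTT
....FT
...F.T
....FT
...FT.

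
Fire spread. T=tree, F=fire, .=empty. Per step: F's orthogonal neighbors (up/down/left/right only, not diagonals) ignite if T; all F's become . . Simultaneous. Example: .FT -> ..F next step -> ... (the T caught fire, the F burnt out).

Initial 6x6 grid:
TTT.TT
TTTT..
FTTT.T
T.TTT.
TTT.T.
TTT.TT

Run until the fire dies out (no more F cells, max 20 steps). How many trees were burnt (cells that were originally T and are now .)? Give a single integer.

Answer: 23

Derivation:
Step 1: +3 fires, +1 burnt (F count now 3)
Step 2: +4 fires, +3 burnt (F count now 4)
Step 3: +6 fires, +4 burnt (F count now 6)
Step 4: +5 fires, +6 burnt (F count now 5)
Step 5: +2 fires, +5 burnt (F count now 2)
Step 6: +1 fires, +2 burnt (F count now 1)
Step 7: +1 fires, +1 burnt (F count now 1)
Step 8: +1 fires, +1 burnt (F count now 1)
Step 9: +0 fires, +1 burnt (F count now 0)
Fire out after step 9
Initially T: 26, now '.': 33
Total burnt (originally-T cells now '.'): 23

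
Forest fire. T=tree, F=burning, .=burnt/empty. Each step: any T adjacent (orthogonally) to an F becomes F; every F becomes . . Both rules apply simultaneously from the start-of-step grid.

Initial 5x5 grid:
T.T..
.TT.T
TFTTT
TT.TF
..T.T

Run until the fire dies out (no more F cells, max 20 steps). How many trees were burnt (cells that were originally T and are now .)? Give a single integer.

Answer: 12

Derivation:
Step 1: +7 fires, +2 burnt (F count now 7)
Step 2: +4 fires, +7 burnt (F count now 4)
Step 3: +1 fires, +4 burnt (F count now 1)
Step 4: +0 fires, +1 burnt (F count now 0)
Fire out after step 4
Initially T: 14, now '.': 23
Total burnt (originally-T cells now '.'): 12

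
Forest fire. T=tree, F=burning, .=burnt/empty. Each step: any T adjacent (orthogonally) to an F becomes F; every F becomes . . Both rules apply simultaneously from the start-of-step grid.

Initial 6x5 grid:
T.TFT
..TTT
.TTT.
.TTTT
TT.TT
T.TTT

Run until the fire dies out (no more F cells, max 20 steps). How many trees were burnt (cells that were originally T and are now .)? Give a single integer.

Step 1: +3 fires, +1 burnt (F count now 3)
Step 2: +3 fires, +3 burnt (F count now 3)
Step 3: +2 fires, +3 burnt (F count now 2)
Step 4: +4 fires, +2 burnt (F count now 4)
Step 5: +3 fires, +4 burnt (F count now 3)
Step 6: +3 fires, +3 burnt (F count now 3)
Step 7: +1 fires, +3 burnt (F count now 1)
Step 8: +1 fires, +1 burnt (F count now 1)
Step 9: +0 fires, +1 burnt (F count now 0)
Fire out after step 9
Initially T: 21, now '.': 29
Total burnt (originally-T cells now '.'): 20

Answer: 20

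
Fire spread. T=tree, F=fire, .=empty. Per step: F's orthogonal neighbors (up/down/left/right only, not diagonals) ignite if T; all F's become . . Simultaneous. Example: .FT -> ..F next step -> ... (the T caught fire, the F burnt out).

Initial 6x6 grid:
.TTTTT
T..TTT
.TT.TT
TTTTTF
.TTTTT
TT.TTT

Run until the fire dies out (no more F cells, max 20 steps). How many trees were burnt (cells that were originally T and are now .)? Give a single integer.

Step 1: +3 fires, +1 burnt (F count now 3)
Step 2: +5 fires, +3 burnt (F count now 5)
Step 3: +5 fires, +5 burnt (F count now 5)
Step 4: +6 fires, +5 burnt (F count now 6)
Step 5: +4 fires, +6 burnt (F count now 4)
Step 6: +2 fires, +4 burnt (F count now 2)
Step 7: +2 fires, +2 burnt (F count now 2)
Step 8: +0 fires, +2 burnt (F count now 0)
Fire out after step 8
Initially T: 28, now '.': 35
Total burnt (originally-T cells now '.'): 27

Answer: 27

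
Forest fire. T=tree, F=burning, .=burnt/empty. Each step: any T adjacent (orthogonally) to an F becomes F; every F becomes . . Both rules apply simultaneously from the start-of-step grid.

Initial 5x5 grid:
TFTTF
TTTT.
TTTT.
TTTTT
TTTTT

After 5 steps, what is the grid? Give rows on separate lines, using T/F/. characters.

Step 1: 4 trees catch fire, 2 burn out
  F.FF.
  TFTT.
  TTTT.
  TTTTT
  TTTTT
Step 2: 4 trees catch fire, 4 burn out
  .....
  F.FF.
  TFTT.
  TTTTT
  TTTTT
Step 3: 4 trees catch fire, 4 burn out
  .....
  .....
  F.FF.
  TFTTT
  TTTTT
Step 4: 4 trees catch fire, 4 burn out
  .....
  .....
  .....
  F.FFT
  TFTTT
Step 5: 4 trees catch fire, 4 burn out
  .....
  .....
  .....
  ....F
  F.FFT

.....
.....
.....
....F
F.FFT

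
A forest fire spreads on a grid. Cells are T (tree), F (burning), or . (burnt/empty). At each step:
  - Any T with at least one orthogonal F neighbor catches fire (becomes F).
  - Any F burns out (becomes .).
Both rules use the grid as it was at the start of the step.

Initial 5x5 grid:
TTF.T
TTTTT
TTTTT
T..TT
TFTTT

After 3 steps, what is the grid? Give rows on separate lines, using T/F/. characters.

Step 1: 4 trees catch fire, 2 burn out
  TF..T
  TTFTT
  TTTTT
  T..TT
  F.FTT
Step 2: 6 trees catch fire, 4 burn out
  F...T
  TF.FT
  TTFTT
  F..TT
  ...FT
Step 3: 7 trees catch fire, 6 burn out
  ....T
  F...F
  FF.FT
  ...FT
  ....F

....T
F...F
FF.FT
...FT
....F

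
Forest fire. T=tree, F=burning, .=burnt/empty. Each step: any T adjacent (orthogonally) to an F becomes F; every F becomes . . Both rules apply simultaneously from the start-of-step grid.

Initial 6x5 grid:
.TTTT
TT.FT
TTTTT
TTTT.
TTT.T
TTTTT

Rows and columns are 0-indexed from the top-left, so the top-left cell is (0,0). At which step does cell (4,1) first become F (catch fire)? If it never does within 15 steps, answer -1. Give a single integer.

Step 1: cell (4,1)='T' (+3 fires, +1 burnt)
Step 2: cell (4,1)='T' (+5 fires, +3 burnt)
Step 3: cell (4,1)='T' (+3 fires, +5 burnt)
Step 4: cell (4,1)='T' (+4 fires, +3 burnt)
Step 5: cell (4,1)='F' (+4 fires, +4 burnt)
  -> target ignites at step 5
Step 6: cell (4,1)='.' (+3 fires, +4 burnt)
Step 7: cell (4,1)='.' (+2 fires, +3 burnt)
Step 8: cell (4,1)='.' (+1 fires, +2 burnt)
Step 9: cell (4,1)='.' (+0 fires, +1 burnt)
  fire out at step 9

5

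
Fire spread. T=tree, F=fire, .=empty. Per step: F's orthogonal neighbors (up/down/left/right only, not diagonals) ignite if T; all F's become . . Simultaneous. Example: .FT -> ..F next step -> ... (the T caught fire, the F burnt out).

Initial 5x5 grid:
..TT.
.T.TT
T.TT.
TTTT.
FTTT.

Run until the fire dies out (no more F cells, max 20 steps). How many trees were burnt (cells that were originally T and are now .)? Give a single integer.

Answer: 14

Derivation:
Step 1: +2 fires, +1 burnt (F count now 2)
Step 2: +3 fires, +2 burnt (F count now 3)
Step 3: +2 fires, +3 burnt (F count now 2)
Step 4: +2 fires, +2 burnt (F count now 2)
Step 5: +1 fires, +2 burnt (F count now 1)
Step 6: +1 fires, +1 burnt (F count now 1)
Step 7: +2 fires, +1 burnt (F count now 2)
Step 8: +1 fires, +2 burnt (F count now 1)
Step 9: +0 fires, +1 burnt (F count now 0)
Fire out after step 9
Initially T: 15, now '.': 24
Total burnt (originally-T cells now '.'): 14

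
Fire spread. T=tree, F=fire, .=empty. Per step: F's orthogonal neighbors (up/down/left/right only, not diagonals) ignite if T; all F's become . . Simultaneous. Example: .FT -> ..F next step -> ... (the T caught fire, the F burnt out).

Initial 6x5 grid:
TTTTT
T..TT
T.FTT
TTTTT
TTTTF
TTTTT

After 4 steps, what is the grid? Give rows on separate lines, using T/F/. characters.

Step 1: 5 trees catch fire, 2 burn out
  TTTTT
  T..TT
  T..FT
  TTFTF
  TTTF.
  TTTTF
Step 2: 6 trees catch fire, 5 burn out
  TTTTT
  T..FT
  T...F
  TF.F.
  TTF..
  TTTF.
Step 3: 5 trees catch fire, 6 burn out
  TTTFT
  T...F
  T....
  F....
  TF...
  TTF..
Step 4: 5 trees catch fire, 5 burn out
  TTF.F
  T....
  F....
  .....
  F....
  TF...

TTF.F
T....
F....
.....
F....
TF...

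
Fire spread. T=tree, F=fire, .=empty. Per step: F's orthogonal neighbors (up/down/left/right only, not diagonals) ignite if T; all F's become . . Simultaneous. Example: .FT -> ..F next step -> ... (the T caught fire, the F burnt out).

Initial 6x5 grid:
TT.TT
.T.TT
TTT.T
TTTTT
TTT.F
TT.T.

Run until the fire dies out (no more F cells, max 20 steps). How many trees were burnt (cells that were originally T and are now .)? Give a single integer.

Answer: 21

Derivation:
Step 1: +1 fires, +1 burnt (F count now 1)
Step 2: +2 fires, +1 burnt (F count now 2)
Step 3: +2 fires, +2 burnt (F count now 2)
Step 4: +5 fires, +2 burnt (F count now 5)
Step 5: +4 fires, +5 burnt (F count now 4)
Step 6: +4 fires, +4 burnt (F count now 4)
Step 7: +2 fires, +4 burnt (F count now 2)
Step 8: +1 fires, +2 burnt (F count now 1)
Step 9: +0 fires, +1 burnt (F count now 0)
Fire out after step 9
Initially T: 22, now '.': 29
Total burnt (originally-T cells now '.'): 21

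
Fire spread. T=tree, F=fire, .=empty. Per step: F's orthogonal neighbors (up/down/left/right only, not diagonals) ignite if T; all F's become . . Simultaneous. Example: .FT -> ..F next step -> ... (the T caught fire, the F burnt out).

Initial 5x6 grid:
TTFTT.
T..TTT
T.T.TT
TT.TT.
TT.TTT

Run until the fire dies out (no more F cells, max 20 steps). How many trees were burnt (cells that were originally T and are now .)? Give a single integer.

Answer: 20

Derivation:
Step 1: +2 fires, +1 burnt (F count now 2)
Step 2: +3 fires, +2 burnt (F count now 3)
Step 3: +2 fires, +3 burnt (F count now 2)
Step 4: +3 fires, +2 burnt (F count now 3)
Step 5: +3 fires, +3 burnt (F count now 3)
Step 6: +4 fires, +3 burnt (F count now 4)
Step 7: +3 fires, +4 burnt (F count now 3)
Step 8: +0 fires, +3 burnt (F count now 0)
Fire out after step 8
Initially T: 21, now '.': 29
Total burnt (originally-T cells now '.'): 20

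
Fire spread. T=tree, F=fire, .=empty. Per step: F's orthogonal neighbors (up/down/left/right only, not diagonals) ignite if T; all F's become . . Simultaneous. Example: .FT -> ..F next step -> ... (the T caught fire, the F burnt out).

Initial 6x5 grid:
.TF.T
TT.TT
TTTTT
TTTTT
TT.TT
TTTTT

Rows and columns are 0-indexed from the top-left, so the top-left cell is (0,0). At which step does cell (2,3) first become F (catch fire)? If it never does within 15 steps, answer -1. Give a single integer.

Step 1: cell (2,3)='T' (+1 fires, +1 burnt)
Step 2: cell (2,3)='T' (+1 fires, +1 burnt)
Step 3: cell (2,3)='T' (+2 fires, +1 burnt)
Step 4: cell (2,3)='T' (+3 fires, +2 burnt)
Step 5: cell (2,3)='F' (+4 fires, +3 burnt)
  -> target ignites at step 5
Step 6: cell (2,3)='.' (+5 fires, +4 burnt)
Step 7: cell (2,3)='.' (+5 fires, +5 burnt)
Step 8: cell (2,3)='.' (+3 fires, +5 burnt)
Step 9: cell (2,3)='.' (+1 fires, +3 burnt)
Step 10: cell (2,3)='.' (+0 fires, +1 burnt)
  fire out at step 10

5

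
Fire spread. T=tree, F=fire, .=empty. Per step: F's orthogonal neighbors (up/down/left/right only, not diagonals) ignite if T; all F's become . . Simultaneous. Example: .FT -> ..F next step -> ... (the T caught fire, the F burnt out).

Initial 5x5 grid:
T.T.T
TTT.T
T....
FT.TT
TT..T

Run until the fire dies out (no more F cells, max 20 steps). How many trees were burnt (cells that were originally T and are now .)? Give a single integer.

Step 1: +3 fires, +1 burnt (F count now 3)
Step 2: +2 fires, +3 burnt (F count now 2)
Step 3: +2 fires, +2 burnt (F count now 2)
Step 4: +1 fires, +2 burnt (F count now 1)
Step 5: +1 fires, +1 burnt (F count now 1)
Step 6: +0 fires, +1 burnt (F count now 0)
Fire out after step 6
Initially T: 14, now '.': 20
Total burnt (originally-T cells now '.'): 9

Answer: 9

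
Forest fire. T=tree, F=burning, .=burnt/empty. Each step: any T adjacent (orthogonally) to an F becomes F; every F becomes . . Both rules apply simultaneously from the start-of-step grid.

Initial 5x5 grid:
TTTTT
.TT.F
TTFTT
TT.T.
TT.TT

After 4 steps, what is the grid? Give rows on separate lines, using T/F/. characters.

Step 1: 5 trees catch fire, 2 burn out
  TTTTF
  .TF..
  TF.FF
  TT.T.
  TT.TT
Step 2: 6 trees catch fire, 5 burn out
  TTFF.
  .F...
  F....
  TF.F.
  TT.TT
Step 3: 4 trees catch fire, 6 burn out
  TF...
  .....
  .....
  F....
  TF.FT
Step 4: 3 trees catch fire, 4 burn out
  F....
  .....
  .....
  .....
  F...F

F....
.....
.....
.....
F...F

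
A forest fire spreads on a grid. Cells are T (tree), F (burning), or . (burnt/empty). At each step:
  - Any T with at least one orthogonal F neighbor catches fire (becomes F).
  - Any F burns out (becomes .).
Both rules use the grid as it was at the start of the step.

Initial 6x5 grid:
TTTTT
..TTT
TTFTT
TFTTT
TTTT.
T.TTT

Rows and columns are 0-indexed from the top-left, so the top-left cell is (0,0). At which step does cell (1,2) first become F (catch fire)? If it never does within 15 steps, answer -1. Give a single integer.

Step 1: cell (1,2)='F' (+6 fires, +2 burnt)
  -> target ignites at step 1
Step 2: cell (1,2)='.' (+7 fires, +6 burnt)
Step 3: cell (1,2)='.' (+7 fires, +7 burnt)
Step 4: cell (1,2)='.' (+3 fires, +7 burnt)
Step 5: cell (1,2)='.' (+1 fires, +3 burnt)
Step 6: cell (1,2)='.' (+0 fires, +1 burnt)
  fire out at step 6

1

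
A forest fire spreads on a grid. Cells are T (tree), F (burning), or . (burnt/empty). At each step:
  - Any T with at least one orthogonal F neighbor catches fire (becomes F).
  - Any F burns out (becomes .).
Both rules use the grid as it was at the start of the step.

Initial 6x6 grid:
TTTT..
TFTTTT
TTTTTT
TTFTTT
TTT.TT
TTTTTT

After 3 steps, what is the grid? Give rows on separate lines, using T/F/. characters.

Step 1: 8 trees catch fire, 2 burn out
  TFTT..
  F.FTTT
  TFFTTT
  TF.FTT
  TTF.TT
  TTTTTT
Step 2: 9 trees catch fire, 8 burn out
  F.FT..
  ...FTT
  F..FTT
  F...FT
  TF..TT
  TTFTTT
Step 3: 8 trees catch fire, 9 burn out
  ...F..
  ....FT
  ....FT
  .....F
  F...FT
  TF.FTT

...F..
....FT
....FT
.....F
F...FT
TF.FTT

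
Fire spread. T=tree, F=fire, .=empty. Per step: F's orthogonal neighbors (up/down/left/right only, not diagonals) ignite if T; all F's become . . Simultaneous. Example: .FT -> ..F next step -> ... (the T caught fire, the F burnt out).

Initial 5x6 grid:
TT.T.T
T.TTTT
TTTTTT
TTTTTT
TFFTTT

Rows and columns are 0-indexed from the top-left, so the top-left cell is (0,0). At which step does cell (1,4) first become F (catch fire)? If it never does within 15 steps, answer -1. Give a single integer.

Step 1: cell (1,4)='T' (+4 fires, +2 burnt)
Step 2: cell (1,4)='T' (+5 fires, +4 burnt)
Step 3: cell (1,4)='T' (+5 fires, +5 burnt)
Step 4: cell (1,4)='T' (+4 fires, +5 burnt)
Step 5: cell (1,4)='F' (+4 fires, +4 burnt)
  -> target ignites at step 5
Step 6: cell (1,4)='.' (+2 fires, +4 burnt)
Step 7: cell (1,4)='.' (+1 fires, +2 burnt)
Step 8: cell (1,4)='.' (+0 fires, +1 burnt)
  fire out at step 8

5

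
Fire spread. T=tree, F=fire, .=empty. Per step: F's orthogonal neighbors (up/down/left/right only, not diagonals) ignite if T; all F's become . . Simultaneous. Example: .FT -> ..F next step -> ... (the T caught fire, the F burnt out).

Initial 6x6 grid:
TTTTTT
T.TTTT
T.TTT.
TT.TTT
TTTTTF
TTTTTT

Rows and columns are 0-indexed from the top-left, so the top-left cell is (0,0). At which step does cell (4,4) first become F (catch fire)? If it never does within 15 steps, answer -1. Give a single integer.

Step 1: cell (4,4)='F' (+3 fires, +1 burnt)
  -> target ignites at step 1
Step 2: cell (4,4)='.' (+3 fires, +3 burnt)
Step 3: cell (4,4)='.' (+4 fires, +3 burnt)
Step 4: cell (4,4)='.' (+4 fires, +4 burnt)
Step 5: cell (4,4)='.' (+7 fires, +4 burnt)
Step 6: cell (4,4)='.' (+5 fires, +7 burnt)
Step 7: cell (4,4)='.' (+2 fires, +5 burnt)
Step 8: cell (4,4)='.' (+2 fires, +2 burnt)
Step 9: cell (4,4)='.' (+1 fires, +2 burnt)
Step 10: cell (4,4)='.' (+0 fires, +1 burnt)
  fire out at step 10

1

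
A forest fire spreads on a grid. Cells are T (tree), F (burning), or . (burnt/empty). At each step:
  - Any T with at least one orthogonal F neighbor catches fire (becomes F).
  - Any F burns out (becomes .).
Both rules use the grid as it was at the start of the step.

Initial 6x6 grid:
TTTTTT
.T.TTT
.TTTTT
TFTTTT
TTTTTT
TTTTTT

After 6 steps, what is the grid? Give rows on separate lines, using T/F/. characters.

Step 1: 4 trees catch fire, 1 burn out
  TTTTTT
  .T.TTT
  .FTTTT
  F.FTTT
  TFTTTT
  TTTTTT
Step 2: 6 trees catch fire, 4 burn out
  TTTTTT
  .F.TTT
  ..FTTT
  ...FTT
  F.FTTT
  TFTTTT
Step 3: 6 trees catch fire, 6 burn out
  TFTTTT
  ...TTT
  ...FTT
  ....FT
  ...FTT
  F.FTTT
Step 4: 7 trees catch fire, 6 burn out
  F.FTTT
  ...FTT
  ....FT
  .....F
  ....FT
  ...FTT
Step 5: 5 trees catch fire, 7 burn out
  ...FTT
  ....FT
  .....F
  ......
  .....F
  ....FT
Step 6: 3 trees catch fire, 5 burn out
  ....FT
  .....F
  ......
  ......
  ......
  .....F

....FT
.....F
......
......
......
.....F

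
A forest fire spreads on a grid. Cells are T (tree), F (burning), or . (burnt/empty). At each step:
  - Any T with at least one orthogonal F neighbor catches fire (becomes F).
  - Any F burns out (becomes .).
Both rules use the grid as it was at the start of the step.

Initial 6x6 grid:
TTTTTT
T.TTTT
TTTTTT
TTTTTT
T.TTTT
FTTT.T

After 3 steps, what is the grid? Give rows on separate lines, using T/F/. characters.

Step 1: 2 trees catch fire, 1 burn out
  TTTTTT
  T.TTTT
  TTTTTT
  TTTTTT
  F.TTTT
  .FTT.T
Step 2: 2 trees catch fire, 2 burn out
  TTTTTT
  T.TTTT
  TTTTTT
  FTTTTT
  ..TTTT
  ..FT.T
Step 3: 4 trees catch fire, 2 burn out
  TTTTTT
  T.TTTT
  FTTTTT
  .FTTTT
  ..FTTT
  ...F.T

TTTTTT
T.TTTT
FTTTTT
.FTTTT
..FTTT
...F.T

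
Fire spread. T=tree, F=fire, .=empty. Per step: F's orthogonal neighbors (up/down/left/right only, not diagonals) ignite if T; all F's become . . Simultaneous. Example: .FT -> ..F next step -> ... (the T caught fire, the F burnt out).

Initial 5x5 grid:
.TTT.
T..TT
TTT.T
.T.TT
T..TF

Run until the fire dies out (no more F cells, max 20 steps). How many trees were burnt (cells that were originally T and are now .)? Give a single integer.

Answer: 9

Derivation:
Step 1: +2 fires, +1 burnt (F count now 2)
Step 2: +2 fires, +2 burnt (F count now 2)
Step 3: +1 fires, +2 burnt (F count now 1)
Step 4: +1 fires, +1 burnt (F count now 1)
Step 5: +1 fires, +1 burnt (F count now 1)
Step 6: +1 fires, +1 burnt (F count now 1)
Step 7: +1 fires, +1 burnt (F count now 1)
Step 8: +0 fires, +1 burnt (F count now 0)
Fire out after step 8
Initially T: 15, now '.': 19
Total burnt (originally-T cells now '.'): 9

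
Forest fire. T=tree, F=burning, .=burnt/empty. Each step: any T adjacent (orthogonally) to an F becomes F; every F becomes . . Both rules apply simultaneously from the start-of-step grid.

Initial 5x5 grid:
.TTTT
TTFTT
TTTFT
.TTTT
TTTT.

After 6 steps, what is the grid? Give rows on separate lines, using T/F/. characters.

Step 1: 6 trees catch fire, 2 burn out
  .TFTT
  TF.FT
  TTF.F
  .TTFT
  TTTT.
Step 2: 8 trees catch fire, 6 burn out
  .F.FT
  F...F
  TF...
  .TF.F
  TTTF.
Step 3: 4 trees catch fire, 8 burn out
  ....F
  .....
  F....
  .F...
  TTF..
Step 4: 1 trees catch fire, 4 burn out
  .....
  .....
  .....
  .....
  TF...
Step 5: 1 trees catch fire, 1 burn out
  .....
  .....
  .....
  .....
  F....
Step 6: 0 trees catch fire, 1 burn out
  .....
  .....
  .....
  .....
  .....

.....
.....
.....
.....
.....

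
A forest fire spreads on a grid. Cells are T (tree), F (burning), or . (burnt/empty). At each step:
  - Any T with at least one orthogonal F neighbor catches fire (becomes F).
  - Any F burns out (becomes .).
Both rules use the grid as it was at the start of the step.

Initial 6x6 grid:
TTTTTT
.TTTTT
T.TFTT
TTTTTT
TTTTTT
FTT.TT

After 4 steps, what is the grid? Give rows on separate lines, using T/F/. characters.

Step 1: 6 trees catch fire, 2 burn out
  TTTTTT
  .TTFTT
  T.F.FT
  TTTFTT
  FTTTTT
  .FT.TT
Step 2: 10 trees catch fire, 6 burn out
  TTTFTT
  .TF.FT
  T....F
  FTF.FT
  .FTFTT
  ..F.TT
Step 3: 9 trees catch fire, 10 burn out
  TTF.FT
  .F...F
  F.....
  .F...F
  ..F.FT
  ....TT
Step 4: 4 trees catch fire, 9 burn out
  TF...F
  ......
  ......
  ......
  .....F
  ....FT

TF...F
......
......
......
.....F
....FT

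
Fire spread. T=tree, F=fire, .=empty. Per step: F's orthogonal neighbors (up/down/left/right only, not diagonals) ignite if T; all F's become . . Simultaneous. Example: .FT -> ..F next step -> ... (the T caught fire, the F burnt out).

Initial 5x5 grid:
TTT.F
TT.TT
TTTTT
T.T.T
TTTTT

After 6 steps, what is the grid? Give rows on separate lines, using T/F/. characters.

Step 1: 1 trees catch fire, 1 burn out
  TTT..
  TT.TF
  TTTTT
  T.T.T
  TTTTT
Step 2: 2 trees catch fire, 1 burn out
  TTT..
  TT.F.
  TTTTF
  T.T.T
  TTTTT
Step 3: 2 trees catch fire, 2 burn out
  TTT..
  TT...
  TTTF.
  T.T.F
  TTTTT
Step 4: 2 trees catch fire, 2 burn out
  TTT..
  TT...
  TTF..
  T.T..
  TTTTF
Step 5: 3 trees catch fire, 2 burn out
  TTT..
  TT...
  TF...
  T.F..
  TTTF.
Step 6: 3 trees catch fire, 3 burn out
  TTT..
  TF...
  F....
  T....
  TTF..

TTT..
TF...
F....
T....
TTF..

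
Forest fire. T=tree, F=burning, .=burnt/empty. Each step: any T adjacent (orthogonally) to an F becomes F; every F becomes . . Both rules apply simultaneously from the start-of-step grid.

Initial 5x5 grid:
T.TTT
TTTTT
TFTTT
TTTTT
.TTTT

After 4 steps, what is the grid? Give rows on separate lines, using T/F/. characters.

Step 1: 4 trees catch fire, 1 burn out
  T.TTT
  TFTTT
  F.FTT
  TFTTT
  .TTTT
Step 2: 6 trees catch fire, 4 burn out
  T.TTT
  F.FTT
  ...FT
  F.FTT
  .FTTT
Step 3: 6 trees catch fire, 6 burn out
  F.FTT
  ...FT
  ....F
  ...FT
  ..FTT
Step 4: 4 trees catch fire, 6 burn out
  ...FT
  ....F
  .....
  ....F
  ...FT

...FT
....F
.....
....F
...FT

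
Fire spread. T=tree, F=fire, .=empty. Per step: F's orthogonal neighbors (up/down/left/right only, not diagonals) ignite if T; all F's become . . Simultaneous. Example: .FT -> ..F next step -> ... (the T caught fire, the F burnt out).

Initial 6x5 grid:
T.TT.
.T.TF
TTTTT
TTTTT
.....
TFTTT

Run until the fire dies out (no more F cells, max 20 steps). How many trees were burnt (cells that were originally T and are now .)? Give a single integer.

Answer: 18

Derivation:
Step 1: +4 fires, +2 burnt (F count now 4)
Step 2: +4 fires, +4 burnt (F count now 4)
Step 3: +4 fires, +4 burnt (F count now 4)
Step 4: +2 fires, +4 burnt (F count now 2)
Step 5: +3 fires, +2 burnt (F count now 3)
Step 6: +1 fires, +3 burnt (F count now 1)
Step 7: +0 fires, +1 burnt (F count now 0)
Fire out after step 7
Initially T: 19, now '.': 29
Total burnt (originally-T cells now '.'): 18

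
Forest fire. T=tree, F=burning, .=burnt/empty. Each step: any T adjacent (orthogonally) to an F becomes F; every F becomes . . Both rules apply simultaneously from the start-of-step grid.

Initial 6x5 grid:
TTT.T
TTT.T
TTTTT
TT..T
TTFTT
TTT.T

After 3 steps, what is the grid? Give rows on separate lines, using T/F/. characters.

Step 1: 3 trees catch fire, 1 burn out
  TTT.T
  TTT.T
  TTTTT
  TT..T
  TF.FT
  TTF.T
Step 2: 4 trees catch fire, 3 burn out
  TTT.T
  TTT.T
  TTTTT
  TF..T
  F...F
  TF..T
Step 3: 5 trees catch fire, 4 burn out
  TTT.T
  TTT.T
  TFTTT
  F...F
  .....
  F...F

TTT.T
TTT.T
TFTTT
F...F
.....
F...F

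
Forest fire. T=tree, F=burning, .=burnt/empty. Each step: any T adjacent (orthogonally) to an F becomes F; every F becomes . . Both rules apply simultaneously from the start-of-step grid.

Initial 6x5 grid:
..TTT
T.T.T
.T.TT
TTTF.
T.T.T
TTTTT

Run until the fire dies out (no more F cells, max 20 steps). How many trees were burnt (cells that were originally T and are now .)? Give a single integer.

Step 1: +2 fires, +1 burnt (F count now 2)
Step 2: +3 fires, +2 burnt (F count now 3)
Step 3: +4 fires, +3 burnt (F count now 4)
Step 4: +4 fires, +4 burnt (F count now 4)
Step 5: +3 fires, +4 burnt (F count now 3)
Step 6: +2 fires, +3 burnt (F count now 2)
Step 7: +1 fires, +2 burnt (F count now 1)
Step 8: +0 fires, +1 burnt (F count now 0)
Fire out after step 8
Initially T: 20, now '.': 29
Total burnt (originally-T cells now '.'): 19

Answer: 19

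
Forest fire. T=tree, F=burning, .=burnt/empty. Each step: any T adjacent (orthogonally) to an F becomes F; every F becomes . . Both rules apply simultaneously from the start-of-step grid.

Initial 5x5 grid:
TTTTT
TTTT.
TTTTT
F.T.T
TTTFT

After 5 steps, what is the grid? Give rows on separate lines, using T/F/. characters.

Step 1: 4 trees catch fire, 2 burn out
  TTTTT
  TTTT.
  FTTTT
  ..T.T
  FTF.F
Step 2: 5 trees catch fire, 4 burn out
  TTTTT
  FTTT.
  .FTTT
  ..F.F
  .F...
Step 3: 4 trees catch fire, 5 burn out
  FTTTT
  .FTT.
  ..FTF
  .....
  .....
Step 4: 3 trees catch fire, 4 burn out
  .FTTT
  ..FT.
  ...F.
  .....
  .....
Step 5: 2 trees catch fire, 3 burn out
  ..FTT
  ...F.
  .....
  .....
  .....

..FTT
...F.
.....
.....
.....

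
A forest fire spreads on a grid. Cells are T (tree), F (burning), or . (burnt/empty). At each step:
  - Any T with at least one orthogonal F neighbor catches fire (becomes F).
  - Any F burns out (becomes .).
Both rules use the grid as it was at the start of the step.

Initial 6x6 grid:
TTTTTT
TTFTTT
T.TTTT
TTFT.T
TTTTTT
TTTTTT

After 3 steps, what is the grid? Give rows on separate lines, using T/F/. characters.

Step 1: 7 trees catch fire, 2 burn out
  TTFTTT
  TF.FTT
  T.FTTT
  TF.F.T
  TTFTTT
  TTTTTT
Step 2: 9 trees catch fire, 7 burn out
  TF.FTT
  F...FT
  T..FTT
  F....T
  TF.FTT
  TTFTTT
Step 3: 9 trees catch fire, 9 burn out
  F...FT
  .....F
  F...FT
  .....T
  F...FT
  TF.FTT

F...FT
.....F
F...FT
.....T
F...FT
TF.FTT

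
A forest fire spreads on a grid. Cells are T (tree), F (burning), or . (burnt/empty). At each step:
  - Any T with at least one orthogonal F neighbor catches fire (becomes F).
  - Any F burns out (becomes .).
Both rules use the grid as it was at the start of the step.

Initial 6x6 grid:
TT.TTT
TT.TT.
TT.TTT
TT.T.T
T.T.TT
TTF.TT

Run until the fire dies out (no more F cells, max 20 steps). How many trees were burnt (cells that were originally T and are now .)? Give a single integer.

Step 1: +2 fires, +1 burnt (F count now 2)
Step 2: +1 fires, +2 burnt (F count now 1)
Step 3: +1 fires, +1 burnt (F count now 1)
Step 4: +1 fires, +1 burnt (F count now 1)
Step 5: +2 fires, +1 burnt (F count now 2)
Step 6: +2 fires, +2 burnt (F count now 2)
Step 7: +2 fires, +2 burnt (F count now 2)
Step 8: +1 fires, +2 burnt (F count now 1)
Step 9: +0 fires, +1 burnt (F count now 0)
Fire out after step 9
Initially T: 26, now '.': 22
Total burnt (originally-T cells now '.'): 12

Answer: 12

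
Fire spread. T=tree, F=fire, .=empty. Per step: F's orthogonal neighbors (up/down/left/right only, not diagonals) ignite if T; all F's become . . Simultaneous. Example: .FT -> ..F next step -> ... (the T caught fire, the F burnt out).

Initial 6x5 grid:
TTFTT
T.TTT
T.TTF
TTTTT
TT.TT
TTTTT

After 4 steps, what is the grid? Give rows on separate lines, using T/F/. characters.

Step 1: 6 trees catch fire, 2 burn out
  TF.FT
  T.FTF
  T.TF.
  TTTTF
  TT.TT
  TTTTT
Step 2: 6 trees catch fire, 6 burn out
  F...F
  T..F.
  T.F..
  TTTF.
  TT.TF
  TTTTT
Step 3: 4 trees catch fire, 6 burn out
  .....
  F....
  T....
  TTF..
  TT.F.
  TTTTF
Step 4: 3 trees catch fire, 4 burn out
  .....
  .....
  F....
  TF...
  TT...
  TTTF.

.....
.....
F....
TF...
TT...
TTTF.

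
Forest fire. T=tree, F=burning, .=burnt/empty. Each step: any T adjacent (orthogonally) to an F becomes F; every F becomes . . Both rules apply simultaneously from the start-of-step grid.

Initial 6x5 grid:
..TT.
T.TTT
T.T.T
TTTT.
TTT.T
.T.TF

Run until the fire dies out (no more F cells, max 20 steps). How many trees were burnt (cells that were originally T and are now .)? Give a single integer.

Step 1: +2 fires, +1 burnt (F count now 2)
Step 2: +0 fires, +2 burnt (F count now 0)
Fire out after step 2
Initially T: 19, now '.': 13
Total burnt (originally-T cells now '.'): 2

Answer: 2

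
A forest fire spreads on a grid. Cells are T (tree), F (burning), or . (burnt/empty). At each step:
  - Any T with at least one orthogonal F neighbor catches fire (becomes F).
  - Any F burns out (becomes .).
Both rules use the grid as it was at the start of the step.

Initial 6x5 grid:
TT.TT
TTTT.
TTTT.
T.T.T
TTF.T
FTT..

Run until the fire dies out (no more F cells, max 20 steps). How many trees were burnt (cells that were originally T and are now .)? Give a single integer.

Step 1: +5 fires, +2 burnt (F count now 5)
Step 2: +2 fires, +5 burnt (F count now 2)
Step 3: +4 fires, +2 burnt (F count now 4)
Step 4: +3 fires, +4 burnt (F count now 3)
Step 5: +3 fires, +3 burnt (F count now 3)
Step 6: +1 fires, +3 burnt (F count now 1)
Step 7: +0 fires, +1 burnt (F count now 0)
Fire out after step 7
Initially T: 20, now '.': 28
Total burnt (originally-T cells now '.'): 18

Answer: 18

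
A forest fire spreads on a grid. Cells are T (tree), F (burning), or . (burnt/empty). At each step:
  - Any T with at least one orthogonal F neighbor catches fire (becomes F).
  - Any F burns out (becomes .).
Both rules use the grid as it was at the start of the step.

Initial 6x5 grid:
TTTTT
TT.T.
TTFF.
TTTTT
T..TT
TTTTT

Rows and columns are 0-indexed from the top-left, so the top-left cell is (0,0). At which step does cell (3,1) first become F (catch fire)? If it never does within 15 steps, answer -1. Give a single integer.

Step 1: cell (3,1)='T' (+4 fires, +2 burnt)
Step 2: cell (3,1)='F' (+6 fires, +4 burnt)
  -> target ignites at step 2
Step 3: cell (3,1)='.' (+7 fires, +6 burnt)
Step 4: cell (3,1)='.' (+4 fires, +7 burnt)
Step 5: cell (3,1)='.' (+2 fires, +4 burnt)
Step 6: cell (3,1)='.' (+0 fires, +2 burnt)
  fire out at step 6

2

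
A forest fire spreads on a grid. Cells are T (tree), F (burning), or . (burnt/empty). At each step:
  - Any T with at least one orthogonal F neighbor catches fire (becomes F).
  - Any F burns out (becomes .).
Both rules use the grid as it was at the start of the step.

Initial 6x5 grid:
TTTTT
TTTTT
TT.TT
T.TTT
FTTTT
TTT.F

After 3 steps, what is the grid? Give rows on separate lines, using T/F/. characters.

Step 1: 4 trees catch fire, 2 burn out
  TTTTT
  TTTTT
  TT.TT
  F.TTT
  .FTTF
  FTT..
Step 2: 5 trees catch fire, 4 burn out
  TTTTT
  TTTTT
  FT.TT
  ..TTF
  ..FF.
  .FT..
Step 3: 6 trees catch fire, 5 burn out
  TTTTT
  FTTTT
  .F.TF
  ..FF.
  .....
  ..F..

TTTTT
FTTTT
.F.TF
..FF.
.....
..F..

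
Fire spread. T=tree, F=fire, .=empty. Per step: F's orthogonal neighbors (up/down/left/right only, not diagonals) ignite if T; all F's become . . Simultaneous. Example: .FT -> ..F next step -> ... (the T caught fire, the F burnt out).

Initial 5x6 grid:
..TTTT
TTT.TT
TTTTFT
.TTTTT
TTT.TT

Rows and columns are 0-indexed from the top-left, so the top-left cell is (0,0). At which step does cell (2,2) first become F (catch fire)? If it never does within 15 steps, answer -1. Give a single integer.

Step 1: cell (2,2)='T' (+4 fires, +1 burnt)
Step 2: cell (2,2)='F' (+6 fires, +4 burnt)
  -> target ignites at step 2
Step 3: cell (2,2)='.' (+6 fires, +6 burnt)
Step 4: cell (2,2)='.' (+5 fires, +6 burnt)
Step 5: cell (2,2)='.' (+2 fires, +5 burnt)
Step 6: cell (2,2)='.' (+1 fires, +2 burnt)
Step 7: cell (2,2)='.' (+0 fires, +1 burnt)
  fire out at step 7

2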